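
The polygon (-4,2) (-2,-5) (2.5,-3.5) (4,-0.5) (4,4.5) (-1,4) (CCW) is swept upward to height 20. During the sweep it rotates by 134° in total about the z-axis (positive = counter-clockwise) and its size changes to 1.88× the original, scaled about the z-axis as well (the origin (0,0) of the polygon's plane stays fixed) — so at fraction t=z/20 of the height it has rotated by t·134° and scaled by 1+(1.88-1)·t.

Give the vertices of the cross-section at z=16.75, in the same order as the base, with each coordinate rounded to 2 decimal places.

Cross-section at z=16.75: (-0.59,-7.75) (9.35,0.07) (3.99,6.32) (-1.82,6.76) (-9.86,3.48) (-5.77,-4.24)

t = z/height = 16.75/20 = 0.8375
s = 1 + (scale-1)·z/height = 1 + (1.88-1)·16.75/20 = 1.737000
θ = twist·z/height = 134°·16.75/20 = 112.2250° = 1.958696 rad
cos θ = -0.378245, sin θ = 0.925706 (intermediates below are computed at full precision and shown rounded to 5 d.p.)
v1: (-4,2) → rotate → (-0.33843,-4.45931) → ×s → (-0.58786,-7.74582) → (-0.59,-7.75)
v2: (-2,-5) → rotate → (5.38502,0.03981) → ×s → (9.35378,0.06915) → (9.35,0.07)
v3: (2.5,-3.5) → rotate → (2.29436,3.63812) → ×s → (3.98530,6.31942) → (3.99,6.32)
v4: (4,-0.5) → rotate → (-1.05013,3.89194) → ×s → (-1.82407,6.76031) → (-1.82,6.76)
v5: (4,4.5) → rotate → (-5.67865,2.00072) → ×s → (-9.86382,3.47525) → (-9.86,3.48)
v6: (-1,4) → rotate → (-3.32458,-2.43868) → ×s → (-5.77479,-4.23600) → (-5.77,-4.24)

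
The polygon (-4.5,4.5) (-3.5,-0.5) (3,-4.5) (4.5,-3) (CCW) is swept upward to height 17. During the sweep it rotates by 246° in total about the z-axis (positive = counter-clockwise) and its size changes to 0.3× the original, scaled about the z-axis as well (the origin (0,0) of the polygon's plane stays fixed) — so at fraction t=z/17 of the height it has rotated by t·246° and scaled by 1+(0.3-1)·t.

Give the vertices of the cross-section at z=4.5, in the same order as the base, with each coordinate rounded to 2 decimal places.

Cross-section at z=4.5: (-4.87,-1.78) (-0.83,-2.76) (4.35,0.67) (3.76,2.30)

t = z/height = 4.5/17 = 0.264706
s = 1 + (scale-1)·z/height = 1 + (0.3-1)·4.5/17 = 0.814706
θ = twist·z/height = 246°·4.5/17 = 65.1176° = 1.136517 rad
cos θ = 0.420756, sin θ = 0.907174 (intermediates below are computed at full precision and shown rounded to 5 d.p.)
v1: (-4.5,4.5) → rotate → (-5.97569,-2.18888) → ×s → (-4.86843,-1.78329) → (-4.87,-1.78)
v2: (-3.5,-0.5) → rotate → (-1.01906,-3.38549) → ×s → (-0.83023,-2.75818) → (-0.83,-2.76)
v3: (3,-4.5) → rotate → (5.34455,0.82812) → ×s → (4.35424,0.67467) → (4.35,0.67)
v4: (4.5,-3) → rotate → (4.61492,2.82001) → ×s → (3.75981,2.29748) → (3.76,2.30)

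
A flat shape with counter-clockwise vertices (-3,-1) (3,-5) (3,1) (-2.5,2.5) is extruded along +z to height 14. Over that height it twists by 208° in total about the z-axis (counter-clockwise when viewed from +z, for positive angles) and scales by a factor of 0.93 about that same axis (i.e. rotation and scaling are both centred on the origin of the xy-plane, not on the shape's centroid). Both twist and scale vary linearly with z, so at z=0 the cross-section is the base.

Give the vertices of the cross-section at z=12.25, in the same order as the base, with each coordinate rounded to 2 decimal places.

t = z/height = 12.25/14 = 0.875
s = 1 + (scale-1)·z/height = 1 + (0.93-1)·12.25/14 = 0.938750
θ = twist·z/height = 208°·12.25/14 = 182.0000° = 3.176499 rad
cos θ = -0.999391, sin θ = -0.034899 (intermediates below are computed at full precision and shown rounded to 5 d.p.)
v1: (-3,-1) → rotate → (2.96327,1.10409) → ×s → (2.78177,1.03646) → (2.78,1.04)
v2: (3,-5) → rotate → (-3.17267,4.89226) → ×s → (-2.97834,4.59260) → (-2.98,4.59)
v3: (3,1) → rotate → (-2.96327,-1.10409) → ×s → (-2.78177,-1.03646) → (-2.78,-1.04)
v4: (-2.5,2.5) → rotate → (2.58573,-2.41123) → ×s → (2.42735,-2.26354) → (2.43,-2.26)

Cross-section at z=12.25: (2.78,1.04) (-2.98,4.59) (-2.78,-1.04) (2.43,-2.26)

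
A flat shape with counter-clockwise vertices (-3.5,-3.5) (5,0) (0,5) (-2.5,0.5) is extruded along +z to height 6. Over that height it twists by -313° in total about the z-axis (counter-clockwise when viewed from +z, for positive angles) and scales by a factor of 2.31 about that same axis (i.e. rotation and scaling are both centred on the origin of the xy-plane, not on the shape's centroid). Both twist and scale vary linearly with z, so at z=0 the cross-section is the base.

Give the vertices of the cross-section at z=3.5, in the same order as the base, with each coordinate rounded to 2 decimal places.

Cross-section at z=3.5: (6.45,5.89) (-8.81,0.40) (-0.40,-8.81) (4.37,-1.08)

t = z/height = 3.5/6 = 0.583333
s = 1 + (scale-1)·z/height = 1 + (2.31-1)·3.5/6 = 1.764167
θ = twist·z/height = -313°·3.5/6 = -182.5833° = -3.186680 rad
cos θ = -0.998984, sin θ = 0.045072 (intermediates below are computed at full precision and shown rounded to 5 d.p.)
v1: (-3.5,-3.5) → rotate → (3.65420,3.33869) → ×s → (6.44661,5.89000) → (6.45,5.89)
v2: (5,0) → rotate → (-4.99492,0.22536) → ×s → (-8.81187,0.39758) → (-8.81,0.40)
v3: (0,5) → rotate → (-0.22536,-4.99492) → ×s → (-0.39758,-8.81187) → (-0.40,-8.81)
v4: (-2.5,0.5) → rotate → (2.47492,-0.61217) → ×s → (4.36618,-1.07997) → (4.37,-1.08)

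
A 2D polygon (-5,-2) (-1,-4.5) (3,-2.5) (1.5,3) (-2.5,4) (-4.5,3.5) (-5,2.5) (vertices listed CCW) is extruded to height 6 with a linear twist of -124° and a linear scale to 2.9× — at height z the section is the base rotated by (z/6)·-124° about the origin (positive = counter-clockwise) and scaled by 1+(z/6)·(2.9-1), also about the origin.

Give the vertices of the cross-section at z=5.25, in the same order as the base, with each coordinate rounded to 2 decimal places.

t = z/height = 5.25/6 = 0.875
s = 1 + (scale-1)·z/height = 1 + (2.9-1)·5.25/6 = 2.662500
θ = twist·z/height = -124°·5.25/6 = -108.5000° = -1.893682 rad
cos θ = -0.317305, sin θ = -0.948324 (intermediates below are computed at full precision and shown rounded to 5 d.p.)
v1: (-5,-2) → rotate → (-0.31012,5.37623) → ×s → (-0.82571,14.31421) → (-0.83,14.31)
v2: (-1,-4.5) → rotate → (-3.95015,2.37619) → ×s → (-10.51728,6.32662) → (-10.52,6.33)
v3: (3,-2.5) → rotate → (-3.32272,-2.05171) → ×s → (-8.84675,-5.46268) → (-8.85,-5.46)
v4: (1.5,3) → rotate → (2.36901,-2.37440) → ×s → (6.30750,-6.32184) → (6.31,-6.32)
v5: (-2.5,4) → rotate → (4.58656,1.10159) → ×s → (12.21171,2.93298) → (12.21,2.93)
v6: (-4.5,3.5) → rotate → (4.74700,3.15689) → ×s → (12.63890,8.40522) → (12.64,8.41)
v7: (-5,2.5) → rotate → (3.95733,3.94836) → ×s → (10.53640,10.51250) → (10.54,10.51)

Cross-section at z=5.25: (-0.83,14.31) (-10.52,6.33) (-8.85,-5.46) (6.31,-6.32) (12.21,2.93) (12.64,8.41) (10.54,10.51)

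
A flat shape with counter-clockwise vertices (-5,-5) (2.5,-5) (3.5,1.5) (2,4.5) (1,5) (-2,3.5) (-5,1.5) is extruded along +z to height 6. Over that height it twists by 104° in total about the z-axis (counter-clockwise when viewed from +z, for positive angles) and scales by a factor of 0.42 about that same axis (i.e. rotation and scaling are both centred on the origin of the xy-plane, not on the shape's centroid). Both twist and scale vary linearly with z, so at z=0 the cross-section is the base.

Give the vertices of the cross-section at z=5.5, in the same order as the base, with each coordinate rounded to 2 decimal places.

Cross-section at z=5.5: (2.55,-2.11) (2.22,1.38) (-0.85,1.57) (-2.19,0.74) (-2.38,0.25) (-1.55,-1.08) (-0.48,-2.40)

t = z/height = 5.5/6 = 0.916667
s = 1 + (scale-1)·z/height = 1 + (0.42-1)·5.5/6 = 0.468333
θ = twist·z/height = 104°·5.5/6 = 95.3333° = 1.663881 rad
cos θ = -0.092950, sin θ = 0.995671 (intermediates below are computed at full precision and shown rounded to 5 d.p.)
v1: (-5,-5) → rotate → (5.44310,-4.51360) → ×s → (2.54919,-2.11387) → (2.55,-2.11)
v2: (2.5,-5) → rotate → (4.74598,2.95393) → ×s → (2.22270,1.38342) → (2.22,1.38)
v3: (3.5,1.5) → rotate → (-1.81883,3.34542) → ×s → (-0.85182,1.56677) → (-0.85,1.57)
v4: (2,4.5) → rotate → (-4.66642,1.57307) → ×s → (-2.18544,0.73672) → (-2.19,0.74)
v5: (1,5) → rotate → (-5.07130,0.53092) → ×s → (-2.37506,0.24865) → (-2.38,0.25)
v6: (-2,3.5) → rotate → (-3.29895,-2.31667) → ×s → (-1.54501,-1.08497) → (-1.55,-1.08)
v7: (-5,1.5) → rotate → (-1.02876,-5.11778) → ×s → (-0.48180,-2.39683) → (-0.48,-2.40)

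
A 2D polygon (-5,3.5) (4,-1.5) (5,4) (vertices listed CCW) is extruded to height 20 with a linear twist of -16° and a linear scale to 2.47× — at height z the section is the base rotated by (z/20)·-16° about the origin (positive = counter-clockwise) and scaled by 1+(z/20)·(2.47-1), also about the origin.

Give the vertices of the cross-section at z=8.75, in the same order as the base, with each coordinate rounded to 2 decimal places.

Cross-section at z=8.75: (-7.45,6.71) (6.22,-3.25) (8.96,5.52)

t = z/height = 8.75/20 = 0.4375
s = 1 + (scale-1)·z/height = 1 + (2.47-1)·8.75/20 = 1.643125
θ = twist·z/height = -16°·8.75/20 = -7.0000° = -0.122173 rad
cos θ = 0.992546, sin θ = -0.121869 (intermediates below are computed at full precision and shown rounded to 5 d.p.)
v1: (-5,3.5) → rotate → (-4.53619,4.08326) → ×s → (-7.45352,6.70930) → (-7.45,6.71)
v2: (4,-1.5) → rotate → (3.78738,-1.97630) → ×s → (6.22314,-3.24730) → (6.22,-3.25)
v3: (5,4) → rotate → (5.45021,3.36084) → ×s → (8.95537,5.52228) → (8.96,5.52)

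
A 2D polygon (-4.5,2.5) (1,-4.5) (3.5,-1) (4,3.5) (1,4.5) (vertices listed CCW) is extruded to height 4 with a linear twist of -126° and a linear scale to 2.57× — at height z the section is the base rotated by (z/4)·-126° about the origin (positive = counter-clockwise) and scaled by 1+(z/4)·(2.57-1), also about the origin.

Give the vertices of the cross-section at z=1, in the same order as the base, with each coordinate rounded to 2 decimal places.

Cross-section at z=1: (-3.52,6.24) (-2.09,-6.07) (3.43,-3.73) (7.30,1.25) (4.46,4.62)

t = z/height = 1/4 = 0.25
s = 1 + (scale-1)·z/height = 1 + (2.57-1)·1/4 = 1.392500
θ = twist·z/height = -126°·1/4 = -31.5000° = -0.549779 rad
cos θ = 0.852640, sin θ = -0.522499 (intermediates below are computed at full precision and shown rounded to 5 d.p.)
v1: (-4.5,2.5) → rotate → (-2.53063,4.48284) → ×s → (-3.52391,6.24236) → (-3.52,6.24)
v2: (1,-4.5) → rotate → (-1.49860,-4.35938) → ×s → (-2.08681,-6.07044) → (-2.09,-6.07)
v3: (3.5,-1) → rotate → (2.46174,-2.68139) → ×s → (3.42798,-3.73383) → (3.43,-3.73)
v4: (4,3.5) → rotate → (5.23931,0.89425) → ×s → (7.29573,1.24524) → (7.30,1.25)
v5: (1,4.5) → rotate → (3.20388,3.31438) → ×s → (4.46141,4.61528) → (4.46,4.62)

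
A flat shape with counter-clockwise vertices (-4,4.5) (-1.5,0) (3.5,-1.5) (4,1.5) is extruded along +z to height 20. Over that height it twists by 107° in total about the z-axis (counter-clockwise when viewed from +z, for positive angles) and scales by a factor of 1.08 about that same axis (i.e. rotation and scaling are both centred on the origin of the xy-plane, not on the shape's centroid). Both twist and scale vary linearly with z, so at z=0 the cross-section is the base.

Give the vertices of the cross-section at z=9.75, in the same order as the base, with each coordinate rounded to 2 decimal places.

t = z/height = 9.75/20 = 0.4875
s = 1 + (scale-1)·z/height = 1 + (1.08-1)·9.75/20 = 1.039000
θ = twist·z/height = 107°·9.75/20 = 52.1625° = 0.910407 rad
cos θ = 0.613424, sin θ = 0.789754 (intermediates below are computed at full precision and shown rounded to 5 d.p.)
v1: (-4,4.5) → rotate → (-6.00759,-0.39861) → ×s → (-6.24188,-0.41415) → (-6.24,-0.41)
v2: (-1.5,0) → rotate → (-0.92014,-1.18463) → ×s → (-0.95602,-1.23083) → (-0.96,-1.23)
v3: (3.5,-1.5) → rotate → (3.33161,1.84400) → ×s → (3.46155,1.91592) → (3.46,1.92)
v4: (4,1.5) → rotate → (1.26907,4.07915) → ×s → (1.31856,4.23824) → (1.32,4.24)

Cross-section at z=9.75: (-6.24,-0.41) (-0.96,-1.23) (3.46,1.92) (1.32,4.24)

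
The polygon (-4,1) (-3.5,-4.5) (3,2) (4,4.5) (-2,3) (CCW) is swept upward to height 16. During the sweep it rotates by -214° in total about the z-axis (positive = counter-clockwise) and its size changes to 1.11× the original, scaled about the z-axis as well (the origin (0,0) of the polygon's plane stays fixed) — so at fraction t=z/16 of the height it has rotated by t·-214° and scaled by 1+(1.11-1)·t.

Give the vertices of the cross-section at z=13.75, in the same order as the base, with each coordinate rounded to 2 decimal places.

t = z/height = 13.75/16 = 0.859375
s = 1 + (scale-1)·z/height = 1 + (1.11-1)·13.75/16 = 1.094531
θ = twist·z/height = -214°·13.75/16 = -183.9063° = -3.209770 rad
cos θ = -0.997677, sin θ = 0.068124 (intermediates below are computed at full precision and shown rounded to 5 d.p.)
v1: (-4,1) → rotate → (3.92258,-1.27017) → ×s → (4.29339,-1.39024) → (4.29,-1.39)
v2: (-3.5,-4.5) → rotate → (3.79843,4.25111) → ×s → (4.15750,4.65297) → (4.16,4.65)
v3: (3,2) → rotate → (-3.12928,-1.79098) → ×s → (-3.42509,-1.96029) → (-3.43,-1.96)
v4: (4,4.5) → rotate → (-4.29727,-4.21705) → ×s → (-4.70349,-4.61569) → (-4.70,-4.62)
v5: (-2,3) → rotate → (1.79098,-3.12928) → ×s → (1.96029,-3.42509) → (1.96,-3.43)

Cross-section at z=13.75: (4.29,-1.39) (4.16,4.65) (-3.43,-1.96) (-4.70,-4.62) (1.96,-3.43)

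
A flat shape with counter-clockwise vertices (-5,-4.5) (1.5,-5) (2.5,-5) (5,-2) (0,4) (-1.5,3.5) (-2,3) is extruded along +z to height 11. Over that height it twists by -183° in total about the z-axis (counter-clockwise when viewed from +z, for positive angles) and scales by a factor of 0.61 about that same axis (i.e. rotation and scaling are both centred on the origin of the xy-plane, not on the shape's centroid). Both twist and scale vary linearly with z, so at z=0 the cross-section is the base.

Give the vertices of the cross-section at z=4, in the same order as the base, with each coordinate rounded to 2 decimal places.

t = z/height = 4/11 = 0.363636
s = 1 + (scale-1)·z/height = 1 + (0.61-1)·4/11 = 0.858182
θ = twist·z/height = -183°·4/11 = -66.5455° = -1.161437 rad
cos θ = 0.398021, sin θ = -0.917376 (intermediates below are computed at full precision and shown rounded to 5 d.p.)
v1: (-5,-4.5) → rotate → (-6.11830,2.79578) → ×s → (-5.25061,2.39929) → (-5.25,2.40)
v2: (1.5,-5) → rotate → (-3.98985,-3.36617) → ×s → (-3.42402,-2.88879) → (-3.42,-2.89)
v3: (2.5,-5) → rotate → (-3.59183,-4.28355) → ×s → (-3.08244,-3.67606) → (-3.08,-3.68)
v4: (5,-2) → rotate → (0.15535,-5.38292) → ×s → (0.13332,-4.61953) → (0.13,-4.62)
v5: (0,4) → rotate → (3.66950,1.59209) → ×s → (3.14910,1.36630) → (3.15,1.37)
v6: (-1.5,3.5) → rotate → (2.61378,2.76914) → ×s → (2.24310,2.37642) → (2.24,2.38)
v7: (-2,3) → rotate → (1.95609,3.02882) → ×s → (1.67868,2.59928) → (1.68,2.60)

Cross-section at z=4: (-5.25,2.40) (-3.42,-2.89) (-3.08,-3.68) (0.13,-4.62) (3.15,1.37) (2.24,2.38) (1.68,2.60)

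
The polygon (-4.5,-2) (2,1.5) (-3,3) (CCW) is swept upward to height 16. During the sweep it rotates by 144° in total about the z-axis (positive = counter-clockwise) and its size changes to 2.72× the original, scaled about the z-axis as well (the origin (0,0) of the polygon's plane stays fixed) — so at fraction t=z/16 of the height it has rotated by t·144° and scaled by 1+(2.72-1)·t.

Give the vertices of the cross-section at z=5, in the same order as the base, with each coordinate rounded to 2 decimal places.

Cross-section at z=5: (-2.72,-7.07) (0.54,3.81) (-6.52,0.00)

t = z/height = 5/16 = 0.3125
s = 1 + (scale-1)·z/height = 1 + (2.72-1)·5/16 = 1.537500
θ = twist·z/height = 144°·5/16 = 45.0000° = 0.785398 rad
cos θ = 0.707107, sin θ = 0.707107 (intermediates below are computed at full precision and shown rounded to 5 d.p.)
v1: (-4.5,-2) → rotate → (-1.76777,-4.59619) → ×s → (-2.71794,-7.06665) → (-2.72,-7.07)
v2: (2,1.5) → rotate → (0.35355,2.47487) → ×s → (0.54359,3.80512) → (0.54,3.81)
v3: (-3,3) → rotate → (-4.24264,0.00000) → ×s → (-6.52306,0.00000) → (-6.52,0.00)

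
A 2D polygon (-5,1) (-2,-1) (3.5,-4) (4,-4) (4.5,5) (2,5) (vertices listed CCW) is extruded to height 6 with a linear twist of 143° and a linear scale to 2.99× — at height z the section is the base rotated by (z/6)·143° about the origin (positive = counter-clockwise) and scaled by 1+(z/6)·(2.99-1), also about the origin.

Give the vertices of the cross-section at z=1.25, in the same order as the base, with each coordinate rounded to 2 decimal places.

t = z/height = 1.25/6 = 0.208333
s = 1 + (scale-1)·z/height = 1 + (2.99-1)·1.25/6 = 1.414583
θ = twist·z/height = 143°·1.25/6 = 29.7917° = 0.519963 rad
cos θ = 0.867838, sin θ = 0.496848 (intermediates below are computed at full precision and shown rounded to 5 d.p.)
v1: (-5,1) → rotate → (-4.83604,-1.61640) → ×s → (-6.84098,-2.28653) → (-6.84,-2.29)
v2: (-2,-1) → rotate → (-1.23883,-1.86153) → ×s → (-1.75243,-2.63329) → (-1.75,-2.63)
v3: (3.5,-4) → rotate → (5.02482,-1.73238) → ×s → (7.10803,-2.45060) → (7.11,-2.45)
v4: (4,-4) → rotate → (5.45874,-1.48396) → ×s → (7.72185,-2.09918) → (7.72,-2.10)
v5: (4.5,5) → rotate → (1.42103,6.57500) → ×s → (2.01017,9.30089) → (2.01,9.30)
v6: (2,5) → rotate → (-0.74856,5.33288) → ×s → (-1.05891,7.54381) → (-1.06,7.54)

Cross-section at z=1.25: (-6.84,-2.29) (-1.75,-2.63) (7.11,-2.45) (7.72,-2.10) (2.01,9.30) (-1.06,7.54)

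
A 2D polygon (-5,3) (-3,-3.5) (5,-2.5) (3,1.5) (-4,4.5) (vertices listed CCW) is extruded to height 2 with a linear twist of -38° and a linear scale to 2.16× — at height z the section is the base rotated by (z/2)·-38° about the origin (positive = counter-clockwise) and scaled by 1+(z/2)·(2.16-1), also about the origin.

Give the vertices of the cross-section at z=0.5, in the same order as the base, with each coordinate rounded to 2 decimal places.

Cross-section at z=0.5: (-5.72,4.88) (-4.56,-3.81) (5.83,-4.25) (4.14,1.27) (-4.13,6.58)

t = z/height = 0.5/2 = 0.25
s = 1 + (scale-1)·z/height = 1 + (2.16-1)·0.5/2 = 1.290000
θ = twist·z/height = -38°·0.5/2 = -9.5000° = -0.165806 rad
cos θ = 0.986286, sin θ = -0.165048 (intermediates below are computed at full precision and shown rounded to 5 d.p.)
v1: (-5,3) → rotate → (-4.43629,3.78409) → ×s → (-5.72281,4.88148) → (-5.72,4.88)
v2: (-3,-3.5) → rotate → (-3.53652,-2.95686) → ×s → (-4.56212,-3.81435) → (-4.56,-3.81)
v3: (5,-2.5) → rotate → (4.51881,-3.29095) → ×s → (5.82926,-4.24533) → (5.83,-4.25)
v4: (3,1.5) → rotate → (3.20643,0.98429) → ×s → (4.13629,1.26973) → (4.14,1.27)
v5: (-4,4.5) → rotate → (-3.20243,5.09848) → ×s → (-4.13113,6.57703) → (-4.13,6.58)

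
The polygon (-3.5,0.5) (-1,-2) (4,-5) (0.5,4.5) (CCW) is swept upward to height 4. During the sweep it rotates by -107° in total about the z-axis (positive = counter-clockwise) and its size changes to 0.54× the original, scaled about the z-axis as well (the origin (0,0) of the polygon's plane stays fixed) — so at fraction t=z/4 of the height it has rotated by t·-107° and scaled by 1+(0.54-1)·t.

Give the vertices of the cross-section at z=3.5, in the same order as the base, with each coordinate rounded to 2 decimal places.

Cross-section at z=3.5: (0.43,2.07) (-1.15,0.67) (-3.13,-2.20) (2.66,-0.47)

t = z/height = 3.5/4 = 0.875
s = 1 + (scale-1)·z/height = 1 + (0.54-1)·3.5/4 = 0.597500
θ = twist·z/height = -107°·3.5/4 = -93.6250° = -1.634065 rad
cos θ = -0.063226, sin θ = -0.997999 (intermediates below are computed at full precision and shown rounded to 5 d.p.)
v1: (-3.5,0.5) → rotate → (0.72029,3.46138) → ×s → (0.43037,2.06818) → (0.43,2.07)
v2: (-1,-2) → rotate → (-1.93277,1.12445) → ×s → (-1.15483,0.67186) → (-1.15,0.67)
v3: (4,-5) → rotate → (-5.24290,-3.67587) → ×s → (-3.13263,-2.19633) → (-3.13,-2.20)
v4: (0.5,4.5) → rotate → (4.45938,-0.78352) → ×s → (2.66448,-0.46815) → (2.66,-0.47)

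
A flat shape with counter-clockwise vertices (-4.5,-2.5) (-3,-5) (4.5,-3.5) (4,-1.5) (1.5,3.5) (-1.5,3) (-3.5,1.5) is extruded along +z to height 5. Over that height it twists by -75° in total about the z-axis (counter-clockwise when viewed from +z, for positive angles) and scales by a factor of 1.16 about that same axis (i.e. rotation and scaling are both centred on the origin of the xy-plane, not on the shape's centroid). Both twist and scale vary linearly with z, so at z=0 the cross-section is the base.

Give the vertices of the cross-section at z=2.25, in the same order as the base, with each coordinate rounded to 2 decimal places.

t = z/height = 2.25/5 = 0.45
s = 1 + (scale-1)·z/height = 1 + (1.16-1)·2.25/5 = 1.072000
θ = twist·z/height = -75°·2.25/5 = -33.7500° = -0.589049 rad
cos θ = 0.831470, sin θ = -0.555570 (intermediates below are computed at full precision and shown rounded to 5 d.p.)
v1: (-4.5,-2.5) → rotate → (-5.13054,0.42139) → ×s → (-5.49994,0.45173) → (-5.50,0.45)
v2: (-3,-5) → rotate → (-5.27226,-2.49064) → ×s → (-5.65186,-2.66996) → (-5.65,-2.67)
v3: (4.5,-3.5) → rotate → (1.79712,-5.41021) → ×s → (1.92651,-5.79974) → (1.93,-5.80)
v4: (4,-1.5) → rotate → (2.49252,-3.46949) → ×s → (2.67198,-3.71929) → (2.67,-3.72)
v5: (1.5,3.5) → rotate → (3.19170,2.07679) → ×s → (3.42150,2.22632) → (3.42,2.23)
v6: (-1.5,3) → rotate → (0.41951,3.32776) → ×s → (0.44971,3.56736) → (0.45,3.57)
v7: (-3.5,1.5) → rotate → (-2.07679,3.19170) → ×s → (-2.22632,3.42150) → (-2.23,3.42)

Cross-section at z=2.25: (-5.50,0.45) (-5.65,-2.67) (1.93,-5.80) (2.67,-3.72) (3.42,2.23) (0.45,3.57) (-2.23,3.42)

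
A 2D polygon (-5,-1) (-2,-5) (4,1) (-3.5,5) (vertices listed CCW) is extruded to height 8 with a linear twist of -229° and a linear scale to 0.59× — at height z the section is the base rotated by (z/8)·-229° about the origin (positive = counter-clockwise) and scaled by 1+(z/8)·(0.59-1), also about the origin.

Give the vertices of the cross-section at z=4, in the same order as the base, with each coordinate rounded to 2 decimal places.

Cross-section at z=4: (0.92,3.95) (-2.96,3.10) (-0.60,-3.22) (4.77,0.88)

t = z/height = 4/8 = 0.5
s = 1 + (scale-1)·z/height = 1 + (0.59-1)·4/8 = 0.795000
θ = twist·z/height = -229°·4/8 = -114.5000° = -1.998402 rad
cos θ = -0.414693, sin θ = -0.909961 (intermediates below are computed at full precision and shown rounded to 5 d.p.)
v1: (-5,-1) → rotate → (1.16350,4.96450) → ×s → (0.92499,3.94678) → (0.92,3.95)
v2: (-2,-5) → rotate → (-3.72042,3.89339) → ×s → (-2.95773,3.09524) → (-2.96,3.10)
v3: (4,1) → rotate → (-0.74881,-4.05454) → ×s → (-0.59531,-3.22336) → (-0.60,-3.22)
v4: (-3.5,5) → rotate → (6.00123,1.11140) → ×s → (4.77098,0.88356) → (4.77,0.88)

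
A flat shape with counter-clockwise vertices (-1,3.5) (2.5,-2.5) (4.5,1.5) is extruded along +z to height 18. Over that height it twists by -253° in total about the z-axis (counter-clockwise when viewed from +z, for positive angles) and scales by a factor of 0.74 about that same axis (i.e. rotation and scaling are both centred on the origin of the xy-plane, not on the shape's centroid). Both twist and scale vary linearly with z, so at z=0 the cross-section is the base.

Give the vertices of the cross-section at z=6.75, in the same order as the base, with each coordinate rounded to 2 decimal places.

Cross-section at z=6.75: (3.22,0.63) (-2.44,-2.06) (1.00,-4.16)

t = z/height = 6.75/18 = 0.375
s = 1 + (scale-1)·z/height = 1 + (0.74-1)·6.75/18 = 0.902500
θ = twist·z/height = -253°·6.75/18 = -94.8750° = -1.655881 rad
cos θ = -0.084982, sin θ = -0.996382 (intermediates below are computed at full precision and shown rounded to 5 d.p.)
v1: (-1,3.5) → rotate → (3.57232,0.69894) → ×s → (3.22402,0.63080) → (3.22,0.63)
v2: (2.5,-2.5) → rotate → (-2.70341,-2.27850) → ×s → (-2.43983,-2.05635) → (-2.44,-2.06)
v3: (4.5,1.5) → rotate → (1.11215,-4.61119) → ×s → (1.00372,-4.16160) → (1.00,-4.16)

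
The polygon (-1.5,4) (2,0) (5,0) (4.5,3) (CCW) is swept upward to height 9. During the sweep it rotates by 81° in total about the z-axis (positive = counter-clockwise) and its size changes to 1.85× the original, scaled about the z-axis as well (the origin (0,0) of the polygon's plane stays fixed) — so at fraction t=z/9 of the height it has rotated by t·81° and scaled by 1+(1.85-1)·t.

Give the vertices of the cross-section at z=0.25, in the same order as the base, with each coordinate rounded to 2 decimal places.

t = z/height = 0.25/9 = 0.0277778
s = 1 + (scale-1)·z/height = 1 + (1.85-1)·0.25/9 = 1.023611
θ = twist·z/height = 81°·0.25/9 = 2.2500° = 0.039270 rad
cos θ = 0.999229, sin θ = 0.039260 (intermediates below are computed at full precision and shown rounded to 5 d.p.)
v1: (-1.5,4) → rotate → (-1.65588,3.93803) → ×s → (-1.69498,4.03101) → (-1.69,4.03)
v2: (2,0) → rotate → (1.99846,0.07852) → ×s → (2.04564,0.08037) → (2.05,0.08)
v3: (5,0) → rotate → (4.99615,0.19630) → ×s → (5.11411,0.20093) → (5.11,0.20)
v4: (4.5,3) → rotate → (4.37875,3.17436) → ×s → (4.48214,3.24931) → (4.48,3.25)

Cross-section at z=0.25: (-1.69,4.03) (2.05,0.08) (5.11,0.20) (4.48,3.25)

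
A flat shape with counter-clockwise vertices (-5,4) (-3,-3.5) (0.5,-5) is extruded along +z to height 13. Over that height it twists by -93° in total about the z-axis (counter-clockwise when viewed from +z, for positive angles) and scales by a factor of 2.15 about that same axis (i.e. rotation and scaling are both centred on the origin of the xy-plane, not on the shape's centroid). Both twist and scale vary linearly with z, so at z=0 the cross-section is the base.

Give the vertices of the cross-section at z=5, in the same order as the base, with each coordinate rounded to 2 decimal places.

Cross-section at z=5: (-2.48,8.90) (-6.46,-1.57) (-3.63,-6.27)

t = z/height = 5/13 = 0.384615
s = 1 + (scale-1)·z/height = 1 + (2.15-1)·5/13 = 1.442308
θ = twist·z/height = -93°·5/13 = -35.7692° = -0.624291 rad
cos θ = 0.811378, sin θ = -0.584522 (intermediates below are computed at full precision and shown rounded to 5 d.p.)
v1: (-5,4) → rotate → (-1.71880,6.16812) → ×s → (-2.47904,8.89633) → (-2.48,8.90)
v2: (-3,-3.5) → rotate → (-4.47996,-1.08626) → ×s → (-6.46148,-1.56672) → (-6.46,-1.57)
v3: (0.5,-5) → rotate → (-2.51692,-4.34915) → ×s → (-3.63017,-6.27281) → (-3.63,-6.27)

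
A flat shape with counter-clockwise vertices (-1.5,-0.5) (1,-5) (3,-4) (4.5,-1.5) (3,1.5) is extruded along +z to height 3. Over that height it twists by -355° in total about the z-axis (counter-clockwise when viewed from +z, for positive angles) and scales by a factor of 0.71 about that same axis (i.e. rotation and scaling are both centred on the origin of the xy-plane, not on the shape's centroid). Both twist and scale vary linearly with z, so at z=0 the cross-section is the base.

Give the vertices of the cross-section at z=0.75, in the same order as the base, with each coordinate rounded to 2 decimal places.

t = z/height = 0.75/3 = 0.25
s = 1 + (scale-1)·z/height = 1 + (0.71-1)·0.75/3 = 0.927500
θ = twist·z/height = -355°·0.75/3 = -88.7500° = -1.548980 rad
cos θ = 0.021815, sin θ = -0.999762 (intermediates below are computed at full precision and shown rounded to 5 d.p.)
v1: (-1.5,-0.5) → rotate → (-0.53260,1.48874) → ×s → (-0.49399,1.38080) → (-0.49,1.38)
v2: (1,-5) → rotate → (-4.97700,-1.10884) → ×s → (-4.61616,-1.02845) → (-4.62,-1.03)
v3: (3,-4) → rotate → (-3.93360,-3.08655) → ×s → (-3.64842,-2.86277) → (-3.65,-2.86)
v4: (4.5,-1.5) → rotate → (-1.40148,-4.53165) → ×s → (-1.29987,-4.20311) → (-1.30,-4.20)
v5: (3,1.5) → rotate → (1.56509,-2.96656) → ×s → (1.45162,-2.75149) → (1.45,-2.75)

Cross-section at z=0.75: (-0.49,1.38) (-4.62,-1.03) (-3.65,-2.86) (-1.30,-4.20) (1.45,-2.75)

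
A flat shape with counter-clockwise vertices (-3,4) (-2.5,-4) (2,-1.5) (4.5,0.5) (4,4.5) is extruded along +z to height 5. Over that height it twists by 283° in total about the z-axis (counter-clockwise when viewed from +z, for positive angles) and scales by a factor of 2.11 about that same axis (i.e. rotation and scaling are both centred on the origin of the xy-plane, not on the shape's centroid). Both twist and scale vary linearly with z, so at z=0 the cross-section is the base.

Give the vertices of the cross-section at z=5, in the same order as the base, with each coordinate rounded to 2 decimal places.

t = z/height = 5/5 = 1
s = 1 + (scale-1)·z/height = 1 + (2.11-1)·5/5 = 2.110000
θ = twist·z/height = 283°·5/5 = 283.0000° = 4.939282 rad
cos θ = 0.224951, sin θ = -0.974370 (intermediates below are computed at full precision and shown rounded to 5 d.p.)
v1: (-3,4) → rotate → (3.22263,3.82291) → ×s → (6.79974,8.06635) → (6.80,8.07)
v2: (-2.5,-4) → rotate → (-4.45986,1.53612) → ×s → (-9.41030,3.24122) → (-9.41,3.24)
v3: (2,-1.5) → rotate → (-1.01165,-2.28617) → ×s → (-2.13459,-4.82381) → (-2.13,-4.82)
v4: (4.5,0.5) → rotate → (1.49946,-4.27219) → ×s → (3.16387,-9.01432) → (3.16,-9.01)
v5: (4,4.5) → rotate → (5.28447,-2.88520) → ×s → (11.15023,-6.08777) → (11.15,-6.09)

Cross-section at z=5: (6.80,8.07) (-9.41,3.24) (-2.13,-4.82) (3.16,-9.01) (11.15,-6.09)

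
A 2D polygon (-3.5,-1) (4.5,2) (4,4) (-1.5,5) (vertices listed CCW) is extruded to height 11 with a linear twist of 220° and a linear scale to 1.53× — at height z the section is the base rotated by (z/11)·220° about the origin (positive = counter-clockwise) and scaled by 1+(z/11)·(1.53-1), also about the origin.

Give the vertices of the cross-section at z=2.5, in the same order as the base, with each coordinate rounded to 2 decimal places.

t = z/height = 2.5/11 = 0.227273
s = 1 + (scale-1)·z/height = 1 + (1.53-1)·2.5/11 = 1.120455
θ = twist·z/height = 220°·2.5/11 = 50.0000° = 0.872665 rad
cos θ = 0.642788, sin θ = 0.766044 (intermediates below are computed at full precision and shown rounded to 5 d.p.)
v1: (-3.5,-1) → rotate → (-1.48371,-3.32394) → ×s → (-1.66243,-3.72433) → (-1.66,-3.72)
v2: (4.5,2) → rotate → (1.36046,4.73278) → ×s → (1.52433,5.30286) → (1.52,5.30)
v3: (4,4) → rotate → (-0.49303,5.63533) → ×s → (-0.55241,6.31413) → (-0.55,6.31)
v4: (-1.5,5) → rotate → (-4.79440,2.06487) → ×s → (-5.37191,2.31359) → (-5.37,2.31)

Cross-section at z=2.5: (-1.66,-3.72) (1.52,5.30) (-0.55,6.31) (-5.37,2.31)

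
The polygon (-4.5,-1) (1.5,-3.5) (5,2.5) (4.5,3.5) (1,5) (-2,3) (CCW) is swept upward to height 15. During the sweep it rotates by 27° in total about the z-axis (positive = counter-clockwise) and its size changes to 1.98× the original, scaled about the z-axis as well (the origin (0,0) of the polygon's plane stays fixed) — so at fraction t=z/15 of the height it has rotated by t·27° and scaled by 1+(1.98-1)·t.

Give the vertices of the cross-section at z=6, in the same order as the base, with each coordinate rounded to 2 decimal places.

t = z/height = 6/15 = 0.4
s = 1 + (scale-1)·z/height = 1 + (1.98-1)·6/15 = 1.392000
θ = twist·z/height = 27°·6/15 = 10.8000° = 0.188496 rad
cos θ = 0.982287, sin θ = 0.187381 (intermediates below are computed at full precision and shown rounded to 5 d.p.)
v1: (-4.5,-1) → rotate → (-4.23291,-1.82550) → ×s → (-5.89221,-2.54110) → (-5.89,-2.54)
v2: (1.5,-3.5) → rotate → (2.12927,-3.15693) → ×s → (2.96394,-4.39445) → (2.96,-4.39)
v3: (5,2.5) → rotate → (4.44298,3.39262) → ×s → (6.18463,4.72253) → (6.18,4.72)
v4: (4.5,3.5) → rotate → (3.76446,4.28122) → ×s → (5.24013,5.95946) → (5.24,5.96)
v5: (1,5) → rotate → (0.04538,5.09882) → ×s → (0.06317,7.09755) → (0.06,7.10)
v6: (-2,3) → rotate → (-2.52672,2.57210) → ×s → (-3.51719,3.58036) → (-3.52,3.58)

Cross-section at z=6: (-5.89,-2.54) (2.96,-4.39) (6.18,4.72) (5.24,5.96) (0.06,7.10) (-3.52,3.58)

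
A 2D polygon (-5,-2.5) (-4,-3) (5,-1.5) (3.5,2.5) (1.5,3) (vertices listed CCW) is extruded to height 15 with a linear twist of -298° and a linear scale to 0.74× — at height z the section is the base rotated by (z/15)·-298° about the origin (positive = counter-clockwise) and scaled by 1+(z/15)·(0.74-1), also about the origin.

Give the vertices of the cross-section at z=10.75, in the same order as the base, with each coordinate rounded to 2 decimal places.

Cross-section at z=10.75: (4.51,-0.55) (4.06,0.23) (-2.72,3.27) (-3.50,-0.12) (-2.37,-1.36)

t = z/height = 10.75/15 = 0.716667
s = 1 + (scale-1)·z/height = 1 + (0.74-1)·10.75/15 = 0.813667
θ = twist·z/height = -298°·10.75/15 = -213.5667° = -3.727442 rad
cos θ = -0.833243, sin θ = 0.552907 (intermediates below are computed at full precision and shown rounded to 5 d.p.)
v1: (-5,-2.5) → rotate → (5.54848,-0.68143) → ×s → (4.51462,-0.55445) → (4.51,-0.55)
v2: (-4,-3) → rotate → (4.99169,0.28810) → ×s → (4.06157,0.23442) → (4.06,0.23)
v3: (5,-1.5) → rotate → (-3.33685,4.01440) → ×s → (-2.71509,3.26638) → (-2.72,3.27)
v4: (3.5,2.5) → rotate → (-4.29862,-0.14793) → ×s → (-3.49764,-0.12037) → (-3.50,-0.12)
v5: (1.5,3) → rotate → (-2.90859,-1.67037) → ×s → (-2.36662,-1.35912) → (-2.37,-1.36)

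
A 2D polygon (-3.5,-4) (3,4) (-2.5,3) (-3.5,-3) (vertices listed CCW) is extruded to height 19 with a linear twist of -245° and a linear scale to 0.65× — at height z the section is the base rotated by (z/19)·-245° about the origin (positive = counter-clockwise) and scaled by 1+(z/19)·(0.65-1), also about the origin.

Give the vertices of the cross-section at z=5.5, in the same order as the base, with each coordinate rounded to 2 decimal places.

Cross-section at z=5.5: (-4.43,1.80) (4.28,-1.37) (1.81,3.00) (-3.58,2.09)

t = z/height = 5.5/19 = 0.289474
s = 1 + (scale-1)·z/height = 1 + (0.65-1)·5.5/19 = 0.898684
θ = twist·z/height = -245°·5.5/19 = -70.9211° = -1.237806 rad
cos θ = 0.326871, sin θ = -0.945069 (intermediates below are computed at full precision and shown rounded to 5 d.p.)
v1: (-3.5,-4) → rotate → (-4.92432,2.00026) → ×s → (-4.42541,1.79760) → (-4.43,1.80)
v2: (3,4) → rotate → (4.76089,-1.52772) → ×s → (4.27854,-1.37294) → (4.28,-1.37)
v3: (-2.5,3) → rotate → (2.01803,3.34328) → ×s → (1.81357,3.00456) → (1.81,3.00)
v4: (-3.5,-3) → rotate → (-3.97925,2.32713) → ×s → (-3.57609,2.09135) → (-3.58,2.09)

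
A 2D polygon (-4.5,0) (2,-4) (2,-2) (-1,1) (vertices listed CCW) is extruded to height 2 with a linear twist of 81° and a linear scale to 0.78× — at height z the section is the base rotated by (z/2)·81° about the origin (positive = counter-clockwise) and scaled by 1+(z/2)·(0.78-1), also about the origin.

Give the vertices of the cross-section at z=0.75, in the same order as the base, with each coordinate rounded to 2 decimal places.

t = z/height = 0.75/2 = 0.375
s = 1 + (scale-1)·z/height = 1 + (0.78-1)·0.75/2 = 0.917500
θ = twist·z/height = 81°·0.75/2 = 30.3750° = 0.530144 rad
cos θ = 0.862734, sin θ = 0.505657 (intermediates below are computed at full precision and shown rounded to 5 d.p.)
v1: (-4.5,0) → rotate → (-3.88230,-2.27546) → ×s → (-3.56201,-2.08773) → (-3.56,-2.09)
v2: (2,-4) → rotate → (3.74810,-2.43962) → ×s → (3.43888,-2.23835) → (3.44,-2.24)
v3: (2,-2) → rotate → (2.73678,-0.71415) → ×s → (2.51100,-0.65524) → (2.51,-0.66)
v4: (-1,1) → rotate → (-1.36839,0.35708) → ×s → (-1.25550,0.32762) → (-1.26,0.33)

Cross-section at z=0.75: (-3.56,-2.09) (3.44,-2.24) (2.51,-0.66) (-1.26,0.33)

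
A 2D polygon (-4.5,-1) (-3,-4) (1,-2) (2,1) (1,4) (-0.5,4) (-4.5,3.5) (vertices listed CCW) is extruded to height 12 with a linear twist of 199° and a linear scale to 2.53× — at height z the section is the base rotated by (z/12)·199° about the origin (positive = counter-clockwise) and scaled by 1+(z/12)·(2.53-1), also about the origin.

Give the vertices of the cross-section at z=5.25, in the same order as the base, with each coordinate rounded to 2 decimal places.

t = z/height = 5.25/12 = 0.4375
s = 1 + (scale-1)·z/height = 1 + (2.53-1)·5.25/12 = 1.669375
θ = twist·z/height = 199°·5.25/12 = 87.0625° = 1.519527 rad
cos θ = 0.051247, sin θ = 0.998686 (intermediates below are computed at full precision and shown rounded to 5 d.p.)
v1: (-4.5,-1) → rotate → (0.76808,-4.54533) → ×s → (1.28221,-7.58787) → (1.28,-7.59)
v2: (-3,-4) → rotate → (3.84100,-3.20104) → ×s → (6.41208,-5.34374) → (6.41,-5.34)
v3: (1,-2) → rotate → (2.04862,0.89619) → ×s → (3.41991,1.49608) → (3.42,1.50)
v4: (2,1) → rotate → (-0.89619,2.04862) → ×s → (-1.49608,3.41991) → (-1.50,3.42)
v5: (1,4) → rotate → (-3.94350,1.20367) → ×s → (-6.58318,2.00938) → (-6.58,2.01)
v6: (-0.5,4) → rotate → (-4.02037,-0.29436) → ×s → (-6.71150,-0.49139) → (-6.71,-0.49)
v7: (-4.5,3.5) → rotate → (-3.72601,-4.31472) → ×s → (-6.22011,-7.20289) → (-6.22,-7.20)

Cross-section at z=5.25: (1.28,-7.59) (6.41,-5.34) (3.42,1.50) (-1.50,3.42) (-6.58,2.01) (-6.71,-0.49) (-6.22,-7.20)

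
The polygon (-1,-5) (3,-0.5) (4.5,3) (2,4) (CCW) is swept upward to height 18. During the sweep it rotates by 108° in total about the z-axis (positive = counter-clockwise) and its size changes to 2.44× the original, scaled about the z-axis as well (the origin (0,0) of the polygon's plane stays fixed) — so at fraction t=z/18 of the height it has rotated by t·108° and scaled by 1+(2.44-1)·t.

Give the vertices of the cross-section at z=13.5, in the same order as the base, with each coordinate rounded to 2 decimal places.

Cross-section at z=13.5: (9.95,-3.68) (2.00,6.00) (-4.70,10.22) (-7.57,5.41)

t = z/height = 13.5/18 = 0.75
s = 1 + (scale-1)·z/height = 1 + (2.44-1)·13.5/18 = 2.080000
θ = twist·z/height = 108°·13.5/18 = 81.0000° = 1.413717 rad
cos θ = 0.156434, sin θ = 0.987688 (intermediates below are computed at full precision and shown rounded to 5 d.p.)
v1: (-1,-5) → rotate → (4.78201,-1.76986) → ×s → (9.94658,-3.68131) → (9.95,-3.68)
v2: (3,-0.5) → rotate → (0.96315,2.88485) → ×s → (2.00335,6.00048) → (2.00,6.00)
v3: (4.5,3) → rotate → (-2.25911,4.91390) → ×s → (-4.69895,10.22091) → (-4.70,10.22)
v4: (2,4) → rotate → (-3.63788,2.60111) → ×s → (-7.56680,5.41032) → (-7.57,5.41)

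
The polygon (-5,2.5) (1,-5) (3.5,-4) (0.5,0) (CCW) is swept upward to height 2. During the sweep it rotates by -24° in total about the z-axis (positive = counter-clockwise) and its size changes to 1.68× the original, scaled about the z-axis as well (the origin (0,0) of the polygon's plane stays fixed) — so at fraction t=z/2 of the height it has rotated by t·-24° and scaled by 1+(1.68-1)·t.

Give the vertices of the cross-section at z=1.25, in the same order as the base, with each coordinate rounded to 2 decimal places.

t = z/height = 1.25/2 = 0.625
s = 1 + (scale-1)·z/height = 1 + (1.68-1)·1.25/2 = 1.425000
θ = twist·z/height = -24°·1.25/2 = -15.0000° = -0.261799 rad
cos θ = 0.965926, sin θ = -0.258819 (intermediates below are computed at full precision and shown rounded to 5 d.p.)
v1: (-5,2.5) → rotate → (-4.18258,3.70891) → ×s → (-5.96018,5.28520) → (-5.96,5.29)
v2: (1,-5) → rotate → (-0.32817,-5.08845) → ×s → (-0.46764,-7.25104) → (-0.47,-7.25)
v3: (3.5,-4) → rotate → (2.34546,-4.76957) → ×s → (3.34229,-6.79664) → (3.34,-6.80)
v4: (0.5,0) → rotate → (0.48296,-0.12941) → ×s → (0.68822,-0.18441) → (0.69,-0.18)

Cross-section at z=1.25: (-5.96,5.29) (-0.47,-7.25) (3.34,-6.80) (0.69,-0.18)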